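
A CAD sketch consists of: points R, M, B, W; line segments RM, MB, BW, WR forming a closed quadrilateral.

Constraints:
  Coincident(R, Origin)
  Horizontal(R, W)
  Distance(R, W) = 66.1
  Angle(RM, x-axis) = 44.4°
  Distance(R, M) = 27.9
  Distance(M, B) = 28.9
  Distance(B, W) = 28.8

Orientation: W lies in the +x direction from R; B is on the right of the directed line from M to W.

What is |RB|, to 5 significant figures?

37.660

Checks: |MB| = 28.90 ✓; |BW| = 28.80 ✓.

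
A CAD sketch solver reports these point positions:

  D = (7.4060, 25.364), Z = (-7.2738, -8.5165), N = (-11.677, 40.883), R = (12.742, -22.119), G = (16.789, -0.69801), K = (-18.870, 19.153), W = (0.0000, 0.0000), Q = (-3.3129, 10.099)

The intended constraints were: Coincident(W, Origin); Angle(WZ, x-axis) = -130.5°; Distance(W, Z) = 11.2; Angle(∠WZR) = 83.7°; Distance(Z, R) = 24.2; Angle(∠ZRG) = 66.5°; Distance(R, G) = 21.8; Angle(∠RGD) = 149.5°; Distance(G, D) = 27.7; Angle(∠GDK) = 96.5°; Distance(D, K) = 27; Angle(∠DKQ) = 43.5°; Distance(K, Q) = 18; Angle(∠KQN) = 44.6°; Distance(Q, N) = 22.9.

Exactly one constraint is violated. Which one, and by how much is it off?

Distance(Q, N) = 22.9 — off by 9.00.

W = (0.00, 0.00) ✓; WZ at -130.5° ✓; |WZ| = 11.20 ✓; ∠WZR = 83.70° ✓; |ZR| = 24.20 ✓; ∠ZRG = 66.50° ✓; |RG| = 21.80 ✓; ∠RGD = 149.5° ✓; |GD| = 27.70 ✓; ∠GDK = 96.50° ✓; |DK| = 27.00 ✓; ∠DKQ = 43.50° ✓; |KQ| = 18.00 ✓; ∠KQN = 44.60° ✓; |QN| = 31.90 ✗.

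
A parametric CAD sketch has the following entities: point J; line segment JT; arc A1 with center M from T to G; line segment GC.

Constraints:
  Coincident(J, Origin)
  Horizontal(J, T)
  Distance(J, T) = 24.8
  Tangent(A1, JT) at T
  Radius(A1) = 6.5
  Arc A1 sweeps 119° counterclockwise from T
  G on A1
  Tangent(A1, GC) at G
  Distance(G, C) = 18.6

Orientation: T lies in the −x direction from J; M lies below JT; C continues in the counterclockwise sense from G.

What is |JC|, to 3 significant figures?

33.7

On A1, T sits at bearing 90° from M; a 119° counterclockwise sweep puts G at bearing 209°, so G = M + 6.5·(cos 209°, sin 209°) = (-30.5, -9.65). The tangent condition forces MG to be normal to GC, so GC runs along (−sin 209°, cos 209°); with |GC| = 18.6, C = (-21.5, -25.9). Then |JC| = |C − J| = 33.7.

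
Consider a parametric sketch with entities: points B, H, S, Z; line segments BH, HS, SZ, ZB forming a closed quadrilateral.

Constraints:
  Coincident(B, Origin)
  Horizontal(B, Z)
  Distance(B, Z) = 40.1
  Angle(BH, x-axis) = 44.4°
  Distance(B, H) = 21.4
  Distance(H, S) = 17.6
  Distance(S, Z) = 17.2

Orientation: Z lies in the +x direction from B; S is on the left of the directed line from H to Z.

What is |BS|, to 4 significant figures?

36.40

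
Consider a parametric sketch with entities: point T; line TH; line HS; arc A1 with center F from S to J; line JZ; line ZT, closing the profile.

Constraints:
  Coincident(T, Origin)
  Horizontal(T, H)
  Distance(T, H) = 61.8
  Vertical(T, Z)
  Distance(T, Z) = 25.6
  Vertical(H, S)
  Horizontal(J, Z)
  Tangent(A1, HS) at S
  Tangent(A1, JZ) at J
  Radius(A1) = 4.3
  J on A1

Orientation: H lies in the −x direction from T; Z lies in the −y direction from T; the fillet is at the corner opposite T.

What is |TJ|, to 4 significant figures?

62.94

T is at the origin; TH is horizontal with |TH| = 61.8 and H on the −x side, so H = (-61.80, 0.000). TZ is vertical with |TZ| = 25.6 and Z on the −y side, so Z = (0.000, -25.60). The virtual corner opposite T is at (-61.80, -25.60). Since A1 is tangent to HS there, FS ⟂ HS and the tangent condition forces FJ to be normal to JZ, with radius 4.3, so the center F sits 4.3 in from both sides at F = (-57.50, -21.30). That places the tangent points at S = (-61.80, -21.30) on HS and J = (-57.50, -25.60) on JZ. Then |TJ| = |J − T| = 62.94.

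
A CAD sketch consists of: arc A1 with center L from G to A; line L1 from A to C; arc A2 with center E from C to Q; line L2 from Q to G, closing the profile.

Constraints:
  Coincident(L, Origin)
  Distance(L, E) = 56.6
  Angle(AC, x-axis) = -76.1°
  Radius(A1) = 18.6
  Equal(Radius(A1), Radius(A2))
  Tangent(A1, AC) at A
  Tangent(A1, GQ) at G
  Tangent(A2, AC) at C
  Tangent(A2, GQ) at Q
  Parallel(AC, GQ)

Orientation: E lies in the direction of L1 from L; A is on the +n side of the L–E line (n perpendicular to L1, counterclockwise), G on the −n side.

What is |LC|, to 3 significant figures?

59.6

The slot axis is L1's direction at -76.1°, so u = (cos -76.1°, sin -76.1°) = (0.240, -0.971) and n = (−sin -76.1°, cos -76.1°) = (0.971, 0.240). L is at the origin and E lies 56.6 along u from L, so E = 56.6·u = (13.6, -54.9). Tangency of A1 to both parallel lines with radius 18.6 puts A and G at L ± 18.6·n: A = (18.1, 4.47), G = (-18.1, -4.47). Equal radii place C and Q the same way about E: C = E + 18.6·n = (31.7, -50.5), Q = E − 18.6·n = (-4.46, -59.4). Then |LC| = |C − L| = 59.6.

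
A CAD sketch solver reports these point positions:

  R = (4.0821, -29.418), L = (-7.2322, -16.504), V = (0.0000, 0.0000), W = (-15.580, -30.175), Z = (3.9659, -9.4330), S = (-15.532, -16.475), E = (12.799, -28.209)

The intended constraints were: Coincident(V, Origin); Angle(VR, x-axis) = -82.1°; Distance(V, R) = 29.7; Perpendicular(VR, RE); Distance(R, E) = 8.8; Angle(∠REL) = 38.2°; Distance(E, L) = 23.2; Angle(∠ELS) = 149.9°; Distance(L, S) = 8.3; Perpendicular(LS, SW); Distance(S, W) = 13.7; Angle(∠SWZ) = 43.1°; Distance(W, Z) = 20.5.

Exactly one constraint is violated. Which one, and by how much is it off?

Distance(W, Z) = 20.5 — off by 8.00.

V = (0.00, 0.00) ✓; VR at -82.10° ✓; |VR| = 29.70 ✓; ∠(VR, RE) = 90.00° ✓; |RE| = 8.800 ✓; ∠REL = 38.20° ✓; |EL| = 23.20 ✓; ∠ELS = 149.9° ✓; |LS| = 8.300 ✓; ∠(LS, SW) = 90.00° ✓; |SW| = 13.70 ✓; ∠SWZ = 43.10° ✓; |WZ| = 28.50 ✗.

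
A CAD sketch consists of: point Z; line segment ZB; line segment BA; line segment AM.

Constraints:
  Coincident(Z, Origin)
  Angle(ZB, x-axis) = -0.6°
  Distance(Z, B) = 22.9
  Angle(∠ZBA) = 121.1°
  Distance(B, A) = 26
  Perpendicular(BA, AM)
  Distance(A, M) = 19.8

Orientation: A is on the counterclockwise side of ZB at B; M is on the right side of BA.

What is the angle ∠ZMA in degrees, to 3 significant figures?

43.8°

Z is at the origin; ZB runs at -0.6° with length 22.9, so B = 22.9·(cos -0.6°, sin -0.6°) = (22.9, -0.240). ∠ZBA = 121.1°, so BA runs at -0.6° + (180° − 121.1°) = 58.3° from the x-axis; with |BA| = 26.0, A = B + 26.0·(cos 58.3°, sin 58.3°) = (36.6, 21.9). BA ⟂ AM; with |AM| = 19.8 on the right of BA, M = A + 19.8·(0.851, -0.525) = (53.4, 11.5). Then cos ∠ZMA = MZ·MA / (|MZ||MA|), giving 43.8°.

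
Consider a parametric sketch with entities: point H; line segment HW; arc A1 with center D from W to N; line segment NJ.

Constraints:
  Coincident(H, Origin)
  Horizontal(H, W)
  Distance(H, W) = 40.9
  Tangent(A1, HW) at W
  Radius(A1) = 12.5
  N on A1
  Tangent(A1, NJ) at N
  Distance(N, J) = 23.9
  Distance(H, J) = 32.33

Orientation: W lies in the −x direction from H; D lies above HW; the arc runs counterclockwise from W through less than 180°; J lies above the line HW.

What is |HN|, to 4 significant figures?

30.74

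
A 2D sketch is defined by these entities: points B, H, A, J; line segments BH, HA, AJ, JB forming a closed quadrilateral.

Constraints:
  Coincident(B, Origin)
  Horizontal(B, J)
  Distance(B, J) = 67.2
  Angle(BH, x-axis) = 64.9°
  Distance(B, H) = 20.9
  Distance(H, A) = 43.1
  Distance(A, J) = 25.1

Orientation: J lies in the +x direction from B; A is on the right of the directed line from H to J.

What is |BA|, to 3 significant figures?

43.7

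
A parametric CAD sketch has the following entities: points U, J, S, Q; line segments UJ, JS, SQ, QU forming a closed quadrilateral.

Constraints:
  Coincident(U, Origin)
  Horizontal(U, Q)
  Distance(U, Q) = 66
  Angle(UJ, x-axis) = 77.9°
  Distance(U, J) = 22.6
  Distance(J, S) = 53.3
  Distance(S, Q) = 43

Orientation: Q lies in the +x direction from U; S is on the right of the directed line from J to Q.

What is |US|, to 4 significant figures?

39.23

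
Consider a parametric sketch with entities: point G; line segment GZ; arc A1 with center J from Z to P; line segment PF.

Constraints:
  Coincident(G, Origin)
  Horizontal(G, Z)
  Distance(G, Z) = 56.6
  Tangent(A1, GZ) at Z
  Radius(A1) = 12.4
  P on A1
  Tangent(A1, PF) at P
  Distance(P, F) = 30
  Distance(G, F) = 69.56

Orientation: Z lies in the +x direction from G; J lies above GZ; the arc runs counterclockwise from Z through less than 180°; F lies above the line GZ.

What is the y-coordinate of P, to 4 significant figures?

18.28

G is at the origin; GZ is horizontal with |GZ| = 56.6 and Z on the +x side, so Z = (56.60, 0.000). Tangency of A1 to GZ means the radius JZ is perpendicular to GZ, so J = Z + (0, 12.4) = (56.60, 12.40). Since JP ⟂ PF (tangency), |JF| = √(12.4² + 30.0²) = 32.46 regardless of where P sits on A1. So F lies on both circle(G, 69.56) and circle(J, 32.46); the above-GZ intersection is F = (53.30, 44.69). P is the foot of the tangent from F: P = (67.52, 18.28).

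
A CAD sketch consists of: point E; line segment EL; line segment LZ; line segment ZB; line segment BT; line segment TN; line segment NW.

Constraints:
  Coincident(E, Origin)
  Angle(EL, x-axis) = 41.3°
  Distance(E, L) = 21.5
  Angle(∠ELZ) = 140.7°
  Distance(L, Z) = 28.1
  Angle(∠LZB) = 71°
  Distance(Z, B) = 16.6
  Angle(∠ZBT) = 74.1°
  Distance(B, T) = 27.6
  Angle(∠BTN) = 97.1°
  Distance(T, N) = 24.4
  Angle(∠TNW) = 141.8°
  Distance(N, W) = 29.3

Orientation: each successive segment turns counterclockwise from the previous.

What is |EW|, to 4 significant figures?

72.37

E is at the origin; EL runs at 41.3° with length 21.5, so L = (16.15, 14.19). ∠ELZ = 140.7° gives LZ at 80.60° from the x-axis; with |LZ| = 28.1, Z = (20.74, 41.91). ∠LZB = 71.0° gives ZB at -170.4° from the x-axis; with |ZB| = 16.6, B = (4.374, 39.14). ∠ZBT = 74.1° gives BT at -64.50° from the x-axis; with |BT| = 27.6, T = (16.26, 14.23). ∠BTN = 97.1° gives TN at 18.40° from the x-axis; with |TN| = 24.4, N = (39.41, 21.93). ∠TNW = 141.8° gives NW at 56.60° from the x-axis; with |NW| = 29.3, W = (55.54, 46.40). Then |EW| = |W − E| = 72.37.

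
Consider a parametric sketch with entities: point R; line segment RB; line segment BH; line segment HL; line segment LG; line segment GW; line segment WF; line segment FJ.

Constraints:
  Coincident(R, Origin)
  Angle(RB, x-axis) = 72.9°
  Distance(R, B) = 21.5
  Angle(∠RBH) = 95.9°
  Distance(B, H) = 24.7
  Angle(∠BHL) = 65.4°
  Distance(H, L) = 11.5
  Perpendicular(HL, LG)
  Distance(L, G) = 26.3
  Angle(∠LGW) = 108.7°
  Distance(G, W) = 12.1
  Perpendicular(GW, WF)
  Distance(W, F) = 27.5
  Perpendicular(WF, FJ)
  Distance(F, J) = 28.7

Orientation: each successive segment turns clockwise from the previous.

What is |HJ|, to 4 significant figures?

19.09

R is at the origin; RB runs at 72.9° with length 21.5, so B = (6.322, 20.55). ∠RBH = 95.9° gives BH at -11.20° from the x-axis; with |BH| = 24.7, H = (30.55, 15.75). ∠BHL = 65.4° gives HL at -125.8° from the x-axis; with |HL| = 11.5, L = (23.82, 6.425). HL is perpendicular to LG, so LG runs at 144.2°; with |LG| = 26.3, G = (2.493, 21.81). ∠LGW = 108.7° gives GW at 72.90° from the x-axis; with |GW| = 12.1, W = (6.051, 33.37). GW ⟂ WF, so WF runs at -17.10°; with |WF| = 27.5, F = (32.34, 25.29). WF ⟂ FJ, so FJ runs at -107.1°; with |FJ| = 28.7, J = (23.90, -2.143). Then |HJ| = |J − H| = 19.09.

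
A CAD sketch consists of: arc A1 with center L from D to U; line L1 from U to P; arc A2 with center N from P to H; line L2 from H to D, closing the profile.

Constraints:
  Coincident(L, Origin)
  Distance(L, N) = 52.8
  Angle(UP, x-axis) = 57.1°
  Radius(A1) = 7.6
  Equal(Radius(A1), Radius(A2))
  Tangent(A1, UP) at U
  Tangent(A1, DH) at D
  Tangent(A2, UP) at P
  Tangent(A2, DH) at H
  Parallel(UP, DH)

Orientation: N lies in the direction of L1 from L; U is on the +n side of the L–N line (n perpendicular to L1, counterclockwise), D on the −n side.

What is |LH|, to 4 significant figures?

53.34

The slot axis is L1's direction at 57.1°, so u = (cos 57.1°, sin 57.1°) = (0.5432, 0.8396) and n = (−sin 57.1°, cos 57.1°) = (-0.8396, 0.5432). L is at the origin and N lies 52.8 along u from L, so N = 52.8·u = (28.68, 44.33). Tangency of A1 to both parallel lines with radius 7.6 puts U and D at L ± 7.6·n: U = (-6.381, 4.128), D = (6.381, -4.128). Equal radii place P and H the same way about N: P = N + 7.6·n = (22.30, 48.46), H = N − 7.6·n = (35.06, 40.20). Then |LH| = |H − L| = 53.34.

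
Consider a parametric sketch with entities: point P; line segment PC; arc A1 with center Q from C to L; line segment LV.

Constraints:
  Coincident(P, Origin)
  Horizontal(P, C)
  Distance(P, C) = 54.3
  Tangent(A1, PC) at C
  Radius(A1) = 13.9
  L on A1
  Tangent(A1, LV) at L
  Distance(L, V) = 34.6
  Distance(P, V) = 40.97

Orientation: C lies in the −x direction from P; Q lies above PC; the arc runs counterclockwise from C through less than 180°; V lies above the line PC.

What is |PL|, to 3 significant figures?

43.4

P is at the origin; PC is horizontal with |PC| = 54.3 and C on the −x side, so C = (-54.3, 0.00). Since A1 is tangent to PC there, QC ⟂ PC, so Q = C + (0, 13.9) = (-54.3, 13.9). Since QL ⟂ LV (tangency), |QV| = √(13.9² + 34.6²) = 37.3 regardless of where L sits on A1. So V lies on both circle(P, 40.97) and circle(Q, 37.3); the above-PC intersection is V = (-22.9, 34.0). L is the foot of the tangent from V: L = (-43.0, 5.82).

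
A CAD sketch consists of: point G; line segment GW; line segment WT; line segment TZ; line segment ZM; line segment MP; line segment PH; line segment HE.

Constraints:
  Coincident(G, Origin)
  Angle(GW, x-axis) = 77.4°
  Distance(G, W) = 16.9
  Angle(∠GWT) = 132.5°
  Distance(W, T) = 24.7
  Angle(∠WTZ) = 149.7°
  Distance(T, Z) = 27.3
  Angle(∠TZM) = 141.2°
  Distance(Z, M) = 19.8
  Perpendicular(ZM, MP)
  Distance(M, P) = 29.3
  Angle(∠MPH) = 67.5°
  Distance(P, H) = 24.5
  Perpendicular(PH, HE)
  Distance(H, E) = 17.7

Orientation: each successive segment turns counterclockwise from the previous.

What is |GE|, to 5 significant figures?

58.096

∠MPH = 67.5° gives PH at 36.500° from the x-axis; with |PH| = 24.5, H = (-27.657, 29.555). PH ⟂ HE, so HE runs at 126.50°; with |HE| = 17.7, E = (-38.185, 43.783). Then |GE| = |E − G| = 58.096.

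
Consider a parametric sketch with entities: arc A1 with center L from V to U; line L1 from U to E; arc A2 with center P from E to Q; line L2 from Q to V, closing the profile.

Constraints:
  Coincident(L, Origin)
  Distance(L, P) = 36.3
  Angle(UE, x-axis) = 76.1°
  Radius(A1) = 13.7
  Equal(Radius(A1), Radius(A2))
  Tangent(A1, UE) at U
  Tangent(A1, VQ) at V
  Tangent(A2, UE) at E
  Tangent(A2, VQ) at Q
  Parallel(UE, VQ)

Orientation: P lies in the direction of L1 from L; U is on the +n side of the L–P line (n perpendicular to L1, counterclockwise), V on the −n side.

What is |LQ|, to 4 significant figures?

38.80

Tangency of A1 to both parallel lines with radius 13.7 puts U and V at L ± 13.7·n: U = (-13.30, 3.291), V = (13.30, -3.291). Equal radii place E and Q the same way about P: E = P + 13.7·n = (-4.579, 38.53), Q = P − 13.7·n = (22.02, 31.95). Then |LQ| = |Q − L| = 38.80.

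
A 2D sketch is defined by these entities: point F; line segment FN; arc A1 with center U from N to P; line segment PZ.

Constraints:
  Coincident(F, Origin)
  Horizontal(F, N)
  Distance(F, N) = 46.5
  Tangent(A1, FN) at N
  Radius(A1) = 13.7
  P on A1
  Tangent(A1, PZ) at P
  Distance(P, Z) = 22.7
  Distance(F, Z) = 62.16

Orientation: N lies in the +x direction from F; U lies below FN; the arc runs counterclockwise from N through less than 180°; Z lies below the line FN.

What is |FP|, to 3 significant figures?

40.9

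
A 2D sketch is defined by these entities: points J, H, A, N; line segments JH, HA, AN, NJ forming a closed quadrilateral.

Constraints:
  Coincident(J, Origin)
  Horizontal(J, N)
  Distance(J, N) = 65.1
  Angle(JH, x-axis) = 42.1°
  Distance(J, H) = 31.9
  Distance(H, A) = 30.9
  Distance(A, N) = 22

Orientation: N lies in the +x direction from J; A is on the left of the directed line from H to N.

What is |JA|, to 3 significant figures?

57.8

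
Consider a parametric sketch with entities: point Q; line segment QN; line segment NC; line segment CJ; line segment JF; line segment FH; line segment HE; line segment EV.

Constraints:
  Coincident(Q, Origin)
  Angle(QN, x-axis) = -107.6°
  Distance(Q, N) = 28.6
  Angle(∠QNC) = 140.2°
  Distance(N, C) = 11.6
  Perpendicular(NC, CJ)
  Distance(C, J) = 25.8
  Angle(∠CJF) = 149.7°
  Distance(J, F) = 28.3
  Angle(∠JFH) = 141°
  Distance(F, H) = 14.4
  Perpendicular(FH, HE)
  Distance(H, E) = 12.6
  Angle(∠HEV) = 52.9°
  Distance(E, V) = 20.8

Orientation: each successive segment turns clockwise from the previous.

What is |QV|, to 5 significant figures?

37.711

The perpendicularity gives HE at right angles to FH, so HE runs at -36.700°; with |HE| = 12.6, E = (-14.748, 20.517). ∠HEV = 52.9° gives EV at -163.80° from the x-axis; with |EV| = 20.8, V = (-34.722, 14.714). Then |QV| = |V − Q| = 37.711.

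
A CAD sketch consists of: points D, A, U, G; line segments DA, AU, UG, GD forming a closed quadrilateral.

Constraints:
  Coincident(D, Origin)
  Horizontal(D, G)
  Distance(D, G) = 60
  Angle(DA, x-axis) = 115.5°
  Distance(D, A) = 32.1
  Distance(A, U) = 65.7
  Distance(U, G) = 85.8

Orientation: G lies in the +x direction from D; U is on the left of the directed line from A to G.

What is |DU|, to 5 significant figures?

84.410

Checks: |AU| = 65.70 ✓; |UG| = 85.80 ✓.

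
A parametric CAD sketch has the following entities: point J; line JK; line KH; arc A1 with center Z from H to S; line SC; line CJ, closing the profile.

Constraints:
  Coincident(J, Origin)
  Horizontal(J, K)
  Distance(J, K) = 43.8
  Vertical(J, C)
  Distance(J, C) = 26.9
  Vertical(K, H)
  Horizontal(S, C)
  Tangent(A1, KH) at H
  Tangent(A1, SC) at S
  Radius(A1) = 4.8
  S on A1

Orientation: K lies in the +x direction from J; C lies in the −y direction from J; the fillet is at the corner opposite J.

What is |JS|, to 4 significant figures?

47.38

J is at the origin; JK is horizontal with |JK| = 43.8 and K on the +x side, so K = (43.80, 0.000). J and C share the same x with |JC| = 26.9 and C on the −y side, so C = (0.000, -26.90). The virtual corner opposite J is at (43.80, -26.90). The tangent condition forces ZH to be normal to KH and since A1 is tangent to SC there, ZS ⟂ SC, with radius 4.8, so the center Z sits 4.8 in from both sides at Z = (39.00, -22.10). That places the tangent points at H = (43.80, -22.10) on KH and S = (39.00, -26.90) on SC. Then |JS| = |S − J| = 47.38.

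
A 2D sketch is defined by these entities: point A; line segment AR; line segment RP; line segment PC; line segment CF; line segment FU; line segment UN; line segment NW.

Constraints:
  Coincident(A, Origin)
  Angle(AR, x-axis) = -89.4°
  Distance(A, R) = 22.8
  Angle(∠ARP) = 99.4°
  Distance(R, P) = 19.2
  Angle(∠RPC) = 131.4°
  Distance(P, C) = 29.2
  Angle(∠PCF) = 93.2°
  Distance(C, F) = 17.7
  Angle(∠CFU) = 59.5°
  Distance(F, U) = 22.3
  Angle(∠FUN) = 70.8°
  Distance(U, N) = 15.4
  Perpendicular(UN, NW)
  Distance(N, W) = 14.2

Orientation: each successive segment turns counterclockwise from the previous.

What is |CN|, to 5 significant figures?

8.2823

∠CFU = 59.5° gives FU at -112.90° from the x-axis; with |FU| = 22.3, U = (22.416, -13.377). ∠FUN = 70.8° gives UN at -3.7000° from the x-axis; with |UN| = 15.4, N = (37.784, -14.371). Then |CN| = |N − C| = 8.2823.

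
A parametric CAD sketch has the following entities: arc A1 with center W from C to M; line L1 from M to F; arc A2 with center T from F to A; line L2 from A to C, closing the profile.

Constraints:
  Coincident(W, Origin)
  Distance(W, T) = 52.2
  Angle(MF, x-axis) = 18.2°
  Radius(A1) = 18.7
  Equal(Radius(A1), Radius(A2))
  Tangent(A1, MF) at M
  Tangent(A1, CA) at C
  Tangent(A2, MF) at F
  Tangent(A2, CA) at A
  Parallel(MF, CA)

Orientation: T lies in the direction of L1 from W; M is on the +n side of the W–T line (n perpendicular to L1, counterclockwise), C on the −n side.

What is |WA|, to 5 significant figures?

55.448

The slot axis is L1's direction at 18.2°, so u = (cos 18.2°, sin 18.2°) = (0.94997, 0.31233) and n = (−sin 18.2°, cos 18.2°) = (-0.31233, 0.94997). W is at the origin and T lies 52.2 along u from W, so T = 52.2·u = (49.589, 16.304). Tangency of A1 to both parallel lines with radius 18.7 puts M and C at W ± 18.7·n: M = (-5.8407, 17.764), C = (5.8407, -17.764). Equal radii place F and A the same way about T: F = T + 18.7·n = (43.748, 34.068), A = T − 18.7·n = (55.429, -1.4606). Then |WA| = |A − W| = 55.448.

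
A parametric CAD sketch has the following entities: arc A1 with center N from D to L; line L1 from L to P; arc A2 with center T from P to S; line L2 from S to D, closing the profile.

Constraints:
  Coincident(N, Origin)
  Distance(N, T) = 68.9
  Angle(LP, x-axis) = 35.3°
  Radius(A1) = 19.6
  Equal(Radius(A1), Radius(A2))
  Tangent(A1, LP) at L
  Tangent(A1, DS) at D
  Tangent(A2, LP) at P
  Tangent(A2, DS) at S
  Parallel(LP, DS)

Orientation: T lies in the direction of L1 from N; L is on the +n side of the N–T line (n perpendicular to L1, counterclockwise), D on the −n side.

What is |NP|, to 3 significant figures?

71.6

The slot axis is L1's direction at 35.3°, so u = (cos 35.3°, sin 35.3°) = (0.816, 0.578) and n = (−sin 35.3°, cos 35.3°) = (-0.578, 0.816). N is at the origin and T lies 68.9 along u from N, so T = 68.9·u = (56.2, 39.8). Tangency of A1 to both parallel lines with radius 19.6 puts L and D at N ± 19.6·n: L = (-11.3, 16.0), D = (11.3, -16.0). Equal radii place P and S the same way about T: P = T + 19.6·n = (44.9, 55.8), S = T − 19.6·n = (67.6, 23.8). Then |NP| = |P − N| = 71.6.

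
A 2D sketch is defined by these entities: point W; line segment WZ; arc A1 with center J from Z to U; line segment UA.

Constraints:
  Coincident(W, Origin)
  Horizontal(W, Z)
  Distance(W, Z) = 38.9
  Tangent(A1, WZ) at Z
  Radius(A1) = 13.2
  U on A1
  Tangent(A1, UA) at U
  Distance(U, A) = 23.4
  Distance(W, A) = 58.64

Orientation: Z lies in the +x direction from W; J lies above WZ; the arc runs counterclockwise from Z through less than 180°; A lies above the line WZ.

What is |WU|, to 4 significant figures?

54.27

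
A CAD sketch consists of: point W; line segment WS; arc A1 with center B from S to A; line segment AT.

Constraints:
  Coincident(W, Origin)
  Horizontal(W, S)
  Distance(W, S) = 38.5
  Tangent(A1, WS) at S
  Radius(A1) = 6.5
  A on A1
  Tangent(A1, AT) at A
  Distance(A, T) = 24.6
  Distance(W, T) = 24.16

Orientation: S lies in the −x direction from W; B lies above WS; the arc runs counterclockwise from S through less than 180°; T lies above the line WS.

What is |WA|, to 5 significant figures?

34.179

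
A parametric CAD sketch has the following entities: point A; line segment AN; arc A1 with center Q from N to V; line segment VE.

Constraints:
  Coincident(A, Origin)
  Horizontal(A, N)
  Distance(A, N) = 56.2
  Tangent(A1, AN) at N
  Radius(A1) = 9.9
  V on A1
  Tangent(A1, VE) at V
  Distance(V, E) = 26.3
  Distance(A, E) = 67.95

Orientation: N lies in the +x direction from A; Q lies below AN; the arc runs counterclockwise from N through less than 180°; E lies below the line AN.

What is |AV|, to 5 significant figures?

48.834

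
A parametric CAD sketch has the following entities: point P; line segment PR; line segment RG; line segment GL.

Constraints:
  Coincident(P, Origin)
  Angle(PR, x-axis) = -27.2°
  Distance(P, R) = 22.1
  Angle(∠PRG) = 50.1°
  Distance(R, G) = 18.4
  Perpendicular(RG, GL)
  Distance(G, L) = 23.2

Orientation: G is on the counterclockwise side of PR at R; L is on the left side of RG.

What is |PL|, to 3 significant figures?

7.54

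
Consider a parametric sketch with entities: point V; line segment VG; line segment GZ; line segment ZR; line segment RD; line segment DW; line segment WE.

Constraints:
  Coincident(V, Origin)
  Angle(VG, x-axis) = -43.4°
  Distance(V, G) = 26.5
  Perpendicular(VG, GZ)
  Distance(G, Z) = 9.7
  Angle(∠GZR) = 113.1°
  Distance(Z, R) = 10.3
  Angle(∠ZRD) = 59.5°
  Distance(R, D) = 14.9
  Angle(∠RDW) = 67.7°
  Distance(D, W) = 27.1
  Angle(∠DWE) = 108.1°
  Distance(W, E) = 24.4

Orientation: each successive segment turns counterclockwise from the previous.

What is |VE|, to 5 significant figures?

52.243

∠RDW = 67.7° gives DW at -13.700° from the x-axis; with |DW| = 27.1, W = (39.383, -20.187). ∠DWE = 108.1° gives WE at 58.200° from the x-axis; with |WE| = 24.4, E = (52.241, 0.55039). Then |VE| = |E − V| = 52.243.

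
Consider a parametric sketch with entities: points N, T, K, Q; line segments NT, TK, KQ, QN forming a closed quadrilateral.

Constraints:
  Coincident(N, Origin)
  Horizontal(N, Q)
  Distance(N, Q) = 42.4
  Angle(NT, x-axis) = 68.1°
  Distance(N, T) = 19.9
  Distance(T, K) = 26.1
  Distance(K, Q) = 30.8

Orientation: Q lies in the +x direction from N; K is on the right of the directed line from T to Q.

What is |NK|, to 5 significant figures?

14.349

N is at the origin; NQ is horizontal with |NQ| = 42.4 and Q in +x, so Q = (42.4, 0). NT runs at 68.1° with |NT| = 19.9, so T = (7.4225, 18.464). K is determined by |TK| = 26.1 and |KQ| = 30.8 together: it lies at the intersection of circle(T, 26.1) and circle(Q, 30.8). With |TQ| = 39.552, the foot of the radical line on TQ is 16.395 from T and the perpendicular offset is √(26.1² − 16.395²) = 20.308. Taking the right-of-TQ solution: K = (12.441, -7.1490).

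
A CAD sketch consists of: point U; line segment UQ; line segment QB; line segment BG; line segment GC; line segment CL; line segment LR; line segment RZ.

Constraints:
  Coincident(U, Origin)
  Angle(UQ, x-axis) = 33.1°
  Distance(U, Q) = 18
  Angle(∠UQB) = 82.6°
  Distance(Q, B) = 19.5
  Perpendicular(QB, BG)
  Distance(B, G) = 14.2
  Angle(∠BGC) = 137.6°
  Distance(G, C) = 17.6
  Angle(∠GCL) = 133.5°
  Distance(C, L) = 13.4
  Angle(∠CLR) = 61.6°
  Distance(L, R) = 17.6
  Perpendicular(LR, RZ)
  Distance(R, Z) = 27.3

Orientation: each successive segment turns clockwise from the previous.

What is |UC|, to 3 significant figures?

10.8

U is at the origin; UQ runs at 33.1° with length 18.0, so Q = (15.1, 9.83). ∠UQB = 82.6° gives QB at -64.3° from the x-axis; with |QB| = 19.5, B = (23.5, -7.74). QB is perpendicular to BG, so BG runs at -154°; with |BG| = 14.2, G = (10.7, -13.9). ∠BGC = 137.6° gives GC at 163° from the x-axis; with |GC| = 17.6, C = (-6.12, -8.84). Then |UC| = |C − U| = 10.8.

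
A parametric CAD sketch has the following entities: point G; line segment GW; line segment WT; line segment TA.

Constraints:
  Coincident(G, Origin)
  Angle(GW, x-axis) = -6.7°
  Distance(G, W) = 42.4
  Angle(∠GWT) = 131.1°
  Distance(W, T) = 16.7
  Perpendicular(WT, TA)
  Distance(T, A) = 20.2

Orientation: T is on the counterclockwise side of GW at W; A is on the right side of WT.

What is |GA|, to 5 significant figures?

68.604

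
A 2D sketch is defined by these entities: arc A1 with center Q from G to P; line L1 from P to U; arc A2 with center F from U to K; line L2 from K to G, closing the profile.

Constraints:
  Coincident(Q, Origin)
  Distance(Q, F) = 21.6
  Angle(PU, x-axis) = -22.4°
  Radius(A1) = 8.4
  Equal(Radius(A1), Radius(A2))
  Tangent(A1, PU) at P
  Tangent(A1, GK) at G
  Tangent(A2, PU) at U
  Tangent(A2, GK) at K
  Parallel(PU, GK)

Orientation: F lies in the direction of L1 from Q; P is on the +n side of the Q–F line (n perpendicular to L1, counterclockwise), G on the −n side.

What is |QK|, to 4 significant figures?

23.18

Tangency of A1 to both parallel lines with radius 8.4 puts P and G at Q ± 8.4·n: P = (3.201, 7.766), G = (-3.201, -7.766). Equal radii place U and K the same way about F: U = F + 8.4·n = (23.17, -0.4649), K = F − 8.4·n = (16.77, -16.00). Then |QK| = |K − Q| = 23.18.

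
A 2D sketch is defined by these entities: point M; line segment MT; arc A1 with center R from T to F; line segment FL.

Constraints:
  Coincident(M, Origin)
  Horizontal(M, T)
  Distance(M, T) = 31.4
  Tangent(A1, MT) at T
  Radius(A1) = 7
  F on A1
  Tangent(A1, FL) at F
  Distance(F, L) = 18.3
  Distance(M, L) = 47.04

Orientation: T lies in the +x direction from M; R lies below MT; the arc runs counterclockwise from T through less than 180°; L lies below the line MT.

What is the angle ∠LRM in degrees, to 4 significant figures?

129.0°

M is at the origin; M and T share the same y with |MT| = 31.4 and T on the +x side, so T = (31.40, 0.000). A1 meets MT tangentially, so RT is at right angles to MT, so R = T + (0, -7) = (31.40, -7.000). Since RF ⟂ FL (tangency), |RL| = √(7.0² + 18.3²) = 19.59 regardless of where F sits on A1. So L lies on both circle(M, 47.04) and circle(R, 19.59); the below-MT intersection is L = (40.13, -24.54). F is the foot of the tangent from L: F = (26.66, -12.15).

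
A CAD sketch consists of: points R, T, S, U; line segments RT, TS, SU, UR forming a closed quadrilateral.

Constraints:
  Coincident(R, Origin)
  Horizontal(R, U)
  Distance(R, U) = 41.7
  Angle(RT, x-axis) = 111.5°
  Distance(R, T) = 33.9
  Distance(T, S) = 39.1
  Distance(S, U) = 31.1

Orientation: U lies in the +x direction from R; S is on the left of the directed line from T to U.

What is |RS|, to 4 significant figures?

37.84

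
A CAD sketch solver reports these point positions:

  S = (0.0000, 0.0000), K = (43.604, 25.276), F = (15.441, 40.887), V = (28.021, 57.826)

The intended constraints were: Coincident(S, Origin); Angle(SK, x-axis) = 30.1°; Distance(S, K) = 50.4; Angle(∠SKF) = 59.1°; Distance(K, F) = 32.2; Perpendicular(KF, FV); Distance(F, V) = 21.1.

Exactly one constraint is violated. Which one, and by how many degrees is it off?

Perpendicular(KF, FV) — off by 7.60°.

S = (0.00, 0.00) ✓; SK at 30.10° ✓; |SK| = 50.40 ✓; ∠SKF = 59.10° ✓; |KF| = 32.20 ✓; ∠(KF, FV) = 97.60° ✗; |FV| = 21.10 ✓.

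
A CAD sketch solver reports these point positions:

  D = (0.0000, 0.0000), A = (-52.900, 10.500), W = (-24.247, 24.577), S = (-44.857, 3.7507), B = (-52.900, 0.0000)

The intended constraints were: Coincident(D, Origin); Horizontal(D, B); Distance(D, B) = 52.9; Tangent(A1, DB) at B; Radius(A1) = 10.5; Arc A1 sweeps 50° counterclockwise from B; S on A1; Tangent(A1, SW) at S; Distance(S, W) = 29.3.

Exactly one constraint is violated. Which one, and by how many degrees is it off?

Tangent(A1, SW) at S — off by 4.70°.

D = (0.00, 0.00) ✓; D.y = 0.00, B.y = 0.00 ✓; |DB| = 52.90 ✓; ∠(AB, BD) = 90.00° ✓; |AB| = 10.50 ✓; bearing(A→S) − bearing(A→B) = 50.00° ✓; |AS| = 10.50 ✓; ∠(AS, SW) = 94.70° ✗; |SW| = 29.30 ✓.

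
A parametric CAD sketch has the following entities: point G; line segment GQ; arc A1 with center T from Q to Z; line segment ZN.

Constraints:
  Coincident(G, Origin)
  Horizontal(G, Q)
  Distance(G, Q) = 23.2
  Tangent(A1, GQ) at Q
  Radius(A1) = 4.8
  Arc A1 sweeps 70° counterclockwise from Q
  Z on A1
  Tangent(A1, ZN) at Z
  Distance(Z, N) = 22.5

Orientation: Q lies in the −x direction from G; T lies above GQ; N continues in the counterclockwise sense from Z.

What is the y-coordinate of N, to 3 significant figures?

24.3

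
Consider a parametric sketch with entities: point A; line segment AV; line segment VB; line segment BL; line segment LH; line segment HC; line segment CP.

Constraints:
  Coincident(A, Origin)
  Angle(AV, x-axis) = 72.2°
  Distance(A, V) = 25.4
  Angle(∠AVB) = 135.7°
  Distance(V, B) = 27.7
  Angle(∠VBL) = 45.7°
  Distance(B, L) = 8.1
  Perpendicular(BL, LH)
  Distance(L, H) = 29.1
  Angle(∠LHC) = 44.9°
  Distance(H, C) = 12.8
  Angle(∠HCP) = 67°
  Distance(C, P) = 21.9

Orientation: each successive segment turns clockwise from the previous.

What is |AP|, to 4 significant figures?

26.77

A is at the origin; AV runs at 72.2° with length 25.4, so V = (7.765, 24.18). ∠AVB = 135.7° gives VB at 27.90° from the x-axis; with |VB| = 27.7, B = (32.24, 37.15). ∠VBL = 45.7° gives BL at -106.4° from the x-axis; with |BL| = 8.1, L = (29.96, 29.38). BL ⟂ LH, so LH runs at 163.6°; with |LH| = 29.1, H = (2.042, 37.59). ∠LHC = 44.9° gives HC at 28.50° from the x-axis; with |HC| = 12.8, C = (13.29, 43.70). ∠HCP = 67.0° gives CP at -84.50° from the x-axis; with |CP| = 21.9, P = (15.39, 21.90). Then |AP| = |P − A| = 26.77.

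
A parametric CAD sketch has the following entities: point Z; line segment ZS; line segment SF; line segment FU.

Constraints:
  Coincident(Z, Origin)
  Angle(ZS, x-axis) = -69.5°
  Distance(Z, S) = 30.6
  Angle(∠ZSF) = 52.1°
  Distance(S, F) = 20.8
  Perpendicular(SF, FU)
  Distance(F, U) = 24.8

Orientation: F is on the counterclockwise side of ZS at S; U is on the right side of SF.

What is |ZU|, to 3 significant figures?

49.0

Z is at the origin; ZS runs at -69.5° with length 30.6, so S = 30.6·(cos -69.5°, sin -69.5°) = (10.7, -28.7). ∠ZSF = 52.1°, so SF runs at -69.5° + (180° − 52.1°) = 58.4° from the x-axis; with |SF| = 20.8, F = S + 20.8·(cos 58.4°, sin 58.4°) = (21.6, -10.9). SF is perpendicular to FU; with |FU| = 24.8 on the right of SF, U = F + 24.8·(0.852, -0.524) = (42.7, -23.9). Then |ZU| = |U − Z| = 49.0.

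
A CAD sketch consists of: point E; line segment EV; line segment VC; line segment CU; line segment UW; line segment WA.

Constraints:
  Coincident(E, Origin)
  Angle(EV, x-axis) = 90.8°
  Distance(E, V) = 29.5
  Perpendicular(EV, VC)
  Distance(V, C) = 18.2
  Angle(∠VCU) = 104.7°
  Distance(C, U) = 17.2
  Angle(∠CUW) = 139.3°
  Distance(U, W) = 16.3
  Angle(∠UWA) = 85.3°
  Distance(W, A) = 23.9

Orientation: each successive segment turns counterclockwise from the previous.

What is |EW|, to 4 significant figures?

15.52

E is at the origin; EV runs at 90.8° with length 29.5, so V = (-0.4119, 29.50). The perpendicularity gives VC at right angles to EV, so VC runs at -179.2°; with |VC| = 18.2, C = (-18.61, 29.24). ∠VCU = 104.7° gives CU at -103.9° from the x-axis; with |CU| = 17.2, U = (-22.74, 12.55). ∠CUW = 139.3° gives UW at -63.20° from the x-axis; with |UW| = 16.3, W = (-15.39, -2.002). Then |EW| = |W − E| = 15.52.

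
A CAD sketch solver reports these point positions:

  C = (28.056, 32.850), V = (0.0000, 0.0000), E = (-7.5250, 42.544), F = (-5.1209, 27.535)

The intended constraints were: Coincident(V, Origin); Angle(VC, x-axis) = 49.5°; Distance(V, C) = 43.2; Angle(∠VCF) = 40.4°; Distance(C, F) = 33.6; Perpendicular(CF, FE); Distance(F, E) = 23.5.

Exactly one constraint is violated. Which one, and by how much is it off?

Distance(F, E) = 23.5 — off by 8.30.

V = (0.00, 0.00) ✓; VC at 49.50° ✓; |VC| = 43.20 ✓; ∠VCF = 40.40° ✓; |CF| = 33.60 ✓; ∠(CF, FE) = 90.00° ✓; |FE| = 15.20 ✗.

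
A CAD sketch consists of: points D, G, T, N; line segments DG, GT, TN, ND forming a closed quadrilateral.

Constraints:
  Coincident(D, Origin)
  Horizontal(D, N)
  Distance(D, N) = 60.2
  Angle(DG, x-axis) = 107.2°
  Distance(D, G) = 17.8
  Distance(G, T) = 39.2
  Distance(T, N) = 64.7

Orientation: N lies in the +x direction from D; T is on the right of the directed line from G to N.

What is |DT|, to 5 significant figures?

21.936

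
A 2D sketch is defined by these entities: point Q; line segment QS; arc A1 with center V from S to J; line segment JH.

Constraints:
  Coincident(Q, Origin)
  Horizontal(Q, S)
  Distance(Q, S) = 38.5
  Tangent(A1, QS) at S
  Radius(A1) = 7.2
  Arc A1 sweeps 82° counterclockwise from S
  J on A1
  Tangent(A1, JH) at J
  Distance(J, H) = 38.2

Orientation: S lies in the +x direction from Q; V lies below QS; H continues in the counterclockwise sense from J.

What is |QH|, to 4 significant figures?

51.16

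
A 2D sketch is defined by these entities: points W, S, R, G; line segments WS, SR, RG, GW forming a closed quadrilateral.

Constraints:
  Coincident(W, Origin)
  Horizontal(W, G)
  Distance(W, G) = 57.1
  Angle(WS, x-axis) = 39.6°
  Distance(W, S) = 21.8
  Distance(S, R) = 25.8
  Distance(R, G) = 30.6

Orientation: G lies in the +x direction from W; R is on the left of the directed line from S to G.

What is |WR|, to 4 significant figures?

47.28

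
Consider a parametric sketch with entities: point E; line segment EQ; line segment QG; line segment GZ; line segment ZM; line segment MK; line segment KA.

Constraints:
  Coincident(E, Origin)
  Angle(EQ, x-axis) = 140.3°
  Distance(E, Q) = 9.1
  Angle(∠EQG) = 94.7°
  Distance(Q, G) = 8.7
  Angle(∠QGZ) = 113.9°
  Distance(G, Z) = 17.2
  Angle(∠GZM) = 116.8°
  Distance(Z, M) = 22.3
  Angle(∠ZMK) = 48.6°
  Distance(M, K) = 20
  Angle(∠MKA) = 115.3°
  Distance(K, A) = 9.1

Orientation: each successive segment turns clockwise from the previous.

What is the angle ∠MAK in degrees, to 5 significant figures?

45.697°

∠ZMK = 48.6° gives MK at 154.30° from the x-axis; with |MK| = 20.0, K = (2.8797, -3.1668). ∠MKA = 115.3° gives KA at 89.600° from the x-axis; with |KA| = 9.1, A = (2.9432, 5.9330). Then cos ∠MAK = AM·AK / (|AM||AK|), giving 45.697°.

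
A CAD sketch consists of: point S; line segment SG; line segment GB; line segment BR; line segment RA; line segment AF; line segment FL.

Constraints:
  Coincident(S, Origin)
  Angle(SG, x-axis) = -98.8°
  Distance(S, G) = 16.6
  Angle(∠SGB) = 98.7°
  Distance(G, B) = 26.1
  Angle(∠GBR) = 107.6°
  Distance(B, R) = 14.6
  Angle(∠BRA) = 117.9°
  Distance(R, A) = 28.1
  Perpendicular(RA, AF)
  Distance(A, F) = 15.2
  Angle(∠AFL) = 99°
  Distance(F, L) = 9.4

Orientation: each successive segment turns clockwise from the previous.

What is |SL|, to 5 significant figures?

7.9831

S is at the origin; SG runs at -98.8° with length 16.6, so G = (-2.5396, -16.405). ∠SGB = 98.7° gives GB at 179.90° from the x-axis; with |GB| = 26.1, B = (-28.640, -16.359). ∠GBR = 107.6° gives BR at 107.50° from the x-axis; with |BR| = 14.6, R = (-33.030, -2.4348). ∠BRA = 117.9° gives RA at 45.400° from the x-axis; with |RA| = 28.1, A = (-13.299, 17.573). RA ⟂ AF, so AF runs at -44.600°; with |AF| = 15.2, F = (-2.4765, 6.9004). ∠AFL = 99.0° gives FL at -125.60° from the x-axis; with |FL| = 9.4, L = (-7.9485, -0.74271). Then |SL| = |L − S| = 7.9831.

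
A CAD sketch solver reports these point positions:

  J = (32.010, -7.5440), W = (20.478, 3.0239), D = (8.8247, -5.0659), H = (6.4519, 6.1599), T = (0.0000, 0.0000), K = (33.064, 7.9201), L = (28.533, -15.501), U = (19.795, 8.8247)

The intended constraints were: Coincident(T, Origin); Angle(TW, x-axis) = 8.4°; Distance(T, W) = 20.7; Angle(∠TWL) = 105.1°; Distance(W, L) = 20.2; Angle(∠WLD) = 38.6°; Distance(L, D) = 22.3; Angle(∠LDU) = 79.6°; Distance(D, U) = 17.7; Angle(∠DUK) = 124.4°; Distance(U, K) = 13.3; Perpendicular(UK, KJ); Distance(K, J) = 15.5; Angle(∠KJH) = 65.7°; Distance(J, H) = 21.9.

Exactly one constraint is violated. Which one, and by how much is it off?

Distance(J, H) = 21.9 — off by 7.10.

T = (0.00, 0.00) ✓; TW at 8.400° ✓; |TW| = 20.70 ✓; ∠TWL = 105.1° ✓; |WL| = 20.20 ✓; ∠WLD = 38.60° ✓; |LD| = 22.30 ✓; ∠LDU = 79.60° ✓; |DU| = 17.70 ✓; ∠DUK = 124.4° ✓; |UK| = 13.30 ✓; ∠(UK, KJ) = 90.00° ✓; |KJ| = 15.50 ✓; ∠KJH = 65.70° ✓; |JH| = 29.00 ✗.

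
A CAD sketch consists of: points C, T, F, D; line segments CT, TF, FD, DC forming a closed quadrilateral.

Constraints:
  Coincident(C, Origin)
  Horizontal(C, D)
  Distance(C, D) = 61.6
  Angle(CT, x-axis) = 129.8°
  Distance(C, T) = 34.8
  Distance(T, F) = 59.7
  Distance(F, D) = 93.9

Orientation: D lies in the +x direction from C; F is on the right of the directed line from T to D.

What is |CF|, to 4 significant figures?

42.11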